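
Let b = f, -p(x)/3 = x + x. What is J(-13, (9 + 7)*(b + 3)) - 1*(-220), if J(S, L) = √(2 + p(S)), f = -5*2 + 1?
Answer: 220 + 4*√5 ≈ 228.94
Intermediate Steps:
f = -9 (f = -10 + 1 = -9)
p(x) = -6*x (p(x) = -3*(x + x) = -6*x)
b = -9
J(S, L) = √(2 - 6*S)
J(-13, (9 + 7)*(b + 3)) - 1*(-220) = √(2 - 6*(-13)) - 1*(-220) = √(2 + 78) + 220 = √80 + 220 = 4*√5 + 220 = 220 + 4*√5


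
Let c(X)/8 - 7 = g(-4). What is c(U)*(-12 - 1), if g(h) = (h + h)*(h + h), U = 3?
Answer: -7384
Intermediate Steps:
g(h) = 4*h² (g(h) = (2*h)*(2*h) = 4*h²)
c(X) = 568 (c(X) = 56 + 8*(4*(-4)²) = 56 + 8*(4*16) = 56 + 8*64 = 56 + 512 = 568)
c(U)*(-12 - 1) = 568*(-12 - 1) = 568*(-13) = -7384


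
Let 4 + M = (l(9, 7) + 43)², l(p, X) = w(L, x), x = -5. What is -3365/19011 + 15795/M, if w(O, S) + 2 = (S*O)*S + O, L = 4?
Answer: 5885720/10246929 ≈ 0.57439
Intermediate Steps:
w(O, S) = -2 + O + O*S² (w(O, S) = -2 + ((S*O)*S + O) = -2 + ((O*S)*S + O) = -2 + (O*S² + O) = -2 + (O + O*S²) = -2 + O + O*S²)
l(p, X) = 102 (l(p, X) = -2 + 4 + 4*(-5)² = -2 + 4 + 4*25 = -2 + 4 + 100 = 102)
M = 21021 (M = -4 + (102 + 43)² = -4 + 145² = -4 + 21025 = 21021)
-3365/19011 + 15795/M = -3365/19011 + 15795/21021 = -3365*1/19011 + 15795*(1/21021) = -3365/19011 + 405/539 = 5885720/10246929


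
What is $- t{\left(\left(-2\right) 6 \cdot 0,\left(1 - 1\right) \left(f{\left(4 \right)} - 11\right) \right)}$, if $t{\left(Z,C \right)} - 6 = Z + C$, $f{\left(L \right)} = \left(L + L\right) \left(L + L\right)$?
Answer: $-6$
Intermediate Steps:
$f{\left(L \right)} = 4 L^{2}$ ($f{\left(L \right)} = 2 L 2 L = 4 L^{2}$)
$t{\left(Z,C \right)} = 6 + C + Z$ ($t{\left(Z,C \right)} = 6 + \left(Z + C\right) = 6 + \left(C + Z\right) = 6 + C + Z$)
$- t{\left(\left(-2\right) 6 \cdot 0,\left(1 - 1\right) \left(f{\left(4 \right)} - 11\right) \right)} = - (6 + \left(1 - 1\right) \left(4 \cdot 4^{2} - 11\right) + \left(-2\right) 6 \cdot 0) = - (6 + 0 \left(4 \cdot 16 - 11\right) - 0) = - (6 + 0 \left(64 - 11\right) + 0) = - (6 + 0 \cdot 53 + 0) = - (6 + 0 + 0) = \left(-1\right) 6 = -6$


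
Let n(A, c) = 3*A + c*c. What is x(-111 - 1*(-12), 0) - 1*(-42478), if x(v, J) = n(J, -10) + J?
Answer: 42578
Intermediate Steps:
n(A, c) = c² + 3*A (n(A, c) = 3*A + c² = c² + 3*A)
x(v, J) = 100 + 4*J (x(v, J) = ((-10)² + 3*J) + J = (100 + 3*J) + J = 100 + 4*J)
x(-111 - 1*(-12), 0) - 1*(-42478) = (100 + 4*0) - 1*(-42478) = (100 + 0) + 42478 = 100 + 42478 = 42578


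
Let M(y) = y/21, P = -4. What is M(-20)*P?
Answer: 80/21 ≈ 3.8095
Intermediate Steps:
M(y) = y/21 (M(y) = y*(1/21) = y/21)
M(-20)*P = ((1/21)*(-20))*(-4) = -20/21*(-4) = 80/21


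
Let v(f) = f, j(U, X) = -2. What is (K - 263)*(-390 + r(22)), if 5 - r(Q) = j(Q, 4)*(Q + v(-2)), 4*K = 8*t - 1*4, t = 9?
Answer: 84870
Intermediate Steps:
K = 17 (K = (8*9 - 1*4)/4 = (72 - 4)/4 = (¼)*68 = 17)
r(Q) = 1 + 2*Q (r(Q) = 5 - (-2)*(Q - 2) = 5 - (-2)*(-2 + Q) = 5 - (4 - 2*Q) = 5 + (-4 + 2*Q) = 1 + 2*Q)
(K - 263)*(-390 + r(22)) = (17 - 263)*(-390 + (1 + 2*22)) = -246*(-390 + (1 + 44)) = -246*(-390 + 45) = -246*(-345) = 84870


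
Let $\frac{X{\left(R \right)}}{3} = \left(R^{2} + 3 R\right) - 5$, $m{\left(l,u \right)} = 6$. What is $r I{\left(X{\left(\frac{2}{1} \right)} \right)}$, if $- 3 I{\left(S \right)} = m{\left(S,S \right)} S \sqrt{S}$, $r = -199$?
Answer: $5970 \sqrt{15} \approx 23122.0$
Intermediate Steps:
$X{\left(R \right)} = -15 + 3 R^{2} + 9 R$ ($X{\left(R \right)} = 3 \left(\left(R^{2} + 3 R\right) - 5\right) = 3 \left(-5 + R^{2} + 3 R\right) = -15 + 3 R^{2} + 9 R$)
$I{\left(S \right)} = - 2 S^{\frac{3}{2}}$ ($I{\left(S \right)} = - \frac{6 S \sqrt{S}}{3} = - \frac{6 S^{\frac{3}{2}}}{3} = - 2 S^{\frac{3}{2}}$)
$r I{\left(X{\left(\frac{2}{1} \right)} \right)} = - 199 \left(- 2 \left(-15 + 3 \left(\frac{2}{1}\right)^{2} + 9 \cdot \frac{2}{1}\right)^{\frac{3}{2}}\right) = - 199 \left(- 2 \left(-15 + 3 \left(2 \cdot 1\right)^{2} + 9 \cdot 2 \cdot 1\right)^{\frac{3}{2}}\right) = - 199 \left(- 2 \left(-15 + 3 \cdot 2^{2} + 9 \cdot 2\right)^{\frac{3}{2}}\right) = - 199 \left(- 2 \left(-15 + 3 \cdot 4 + 18\right)^{\frac{3}{2}}\right) = - 199 \left(- 2 \left(-15 + 12 + 18\right)^{\frac{3}{2}}\right) = - 199 \left(- 2 \cdot 15^{\frac{3}{2}}\right) = - 199 \left(- 2 \cdot 15 \sqrt{15}\right) = - 199 \left(- 30 \sqrt{15}\right) = 5970 \sqrt{15}$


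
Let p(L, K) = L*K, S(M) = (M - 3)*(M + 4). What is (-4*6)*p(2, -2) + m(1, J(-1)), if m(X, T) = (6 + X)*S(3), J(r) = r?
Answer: 96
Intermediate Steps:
S(M) = (-3 + M)*(4 + M)
m(X, T) = 0 (m(X, T) = (6 + X)*(-12 + 3 + 3²) = (6 + X)*(-12 + 3 + 9) = (6 + X)*0 = 0)
p(L, K) = K*L
(-4*6)*p(2, -2) + m(1, J(-1)) = (-4*6)*(-2*2) + 0 = -24*(-4) + 0 = 96 + 0 = 96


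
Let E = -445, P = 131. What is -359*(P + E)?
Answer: 112726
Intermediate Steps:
-359*(P + E) = -359*(131 - 445) = -359*(-314) = 112726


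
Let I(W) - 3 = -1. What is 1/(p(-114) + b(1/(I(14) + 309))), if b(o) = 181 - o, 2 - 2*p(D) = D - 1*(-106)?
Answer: 311/57845 ≈ 0.0053764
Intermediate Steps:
I(W) = 2 (I(W) = 3 - 1 = 2)
p(D) = -52 - D/2 (p(D) = 1 - (D - 1*(-106))/2 = 1 - (D + 106)/2 = 1 - (106 + D)/2 = 1 + (-53 - D/2) = -52 - D/2)
1/(p(-114) + b(1/(I(14) + 309))) = 1/((-52 - ½*(-114)) + (181 - 1/(2 + 309))) = 1/((-52 + 57) + (181 - 1/311)) = 1/(5 + (181 - 1*1/311)) = 1/(5 + (181 - 1/311)) = 1/(5 + 56290/311) = 1/(57845/311) = 311/57845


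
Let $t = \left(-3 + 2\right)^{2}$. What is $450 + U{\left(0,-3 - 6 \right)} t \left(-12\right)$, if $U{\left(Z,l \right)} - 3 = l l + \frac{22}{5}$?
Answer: $- \frac{3054}{5} \approx -610.8$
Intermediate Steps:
$t = 1$ ($t = \left(-1\right)^{2} = 1$)
$U{\left(Z,l \right)} = \frac{37}{5} + l^{2}$ ($U{\left(Z,l \right)} = 3 + \left(l l + \frac{22}{5}\right) = 3 + \left(l^{2} + 22 \cdot \frac{1}{5}\right) = 3 + \left(l^{2} + \frac{22}{5}\right) = 3 + \left(\frac{22}{5} + l^{2}\right) = \frac{37}{5} + l^{2}$)
$450 + U{\left(0,-3 - 6 \right)} t \left(-12\right) = 450 + \left(\frac{37}{5} + \left(-3 - 6\right)^{2}\right) 1 \left(-12\right) = 450 + \left(\frac{37}{5} + \left(-9\right)^{2}\right) \left(-12\right) = 450 + \left(\frac{37}{5} + 81\right) \left(-12\right) = 450 + \frac{442}{5} \left(-12\right) = 450 - \frac{5304}{5} = - \frac{3054}{5}$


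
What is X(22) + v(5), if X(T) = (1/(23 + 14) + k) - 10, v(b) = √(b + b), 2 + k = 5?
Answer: -258/37 + √10 ≈ -3.8107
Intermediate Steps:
k = 3 (k = -2 + 5 = 3)
v(b) = √2*√b (v(b) = √(2*b) = √2*√b)
X(T) = -258/37 (X(T) = (1/(23 + 14) + 3) - 10 = (1/37 + 3) - 10 = 112/37 - 10 = -258/37)
X(22) + v(5) = -258/37 + √2*√5 = -258/37 + √10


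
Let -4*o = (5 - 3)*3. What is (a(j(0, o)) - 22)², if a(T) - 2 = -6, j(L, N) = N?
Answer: 676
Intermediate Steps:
o = -3/2 (o = -(5 - 3)*3/4 = -3/2 ≈ -1.5000)
a(T) = -4 (a(T) = 2 - 6 = -4)
(a(j(0, o)) - 22)² = (-4 - 22)² = (-26)² = 676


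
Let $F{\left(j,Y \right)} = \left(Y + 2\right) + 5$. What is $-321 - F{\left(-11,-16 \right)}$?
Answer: $-312$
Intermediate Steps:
$F{\left(j,Y \right)} = 7 + Y$ ($F{\left(j,Y \right)} = \left(2 + Y\right) + 5 = 7 + Y$)
$-321 - F{\left(-11,-16 \right)} = -321 - \left(7 - 16\right) = -321 - -9 = -321 + 9 = -312$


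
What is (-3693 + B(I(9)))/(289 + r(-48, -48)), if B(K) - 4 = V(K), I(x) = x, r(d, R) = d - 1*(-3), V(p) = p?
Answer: -920/61 ≈ -15.082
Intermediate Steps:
r(d, R) = 3 + d (r(d, R) = d + 3 = 3 + d)
B(K) = 4 + K
(-3693 + B(I(9)))/(289 + r(-48, -48)) = (-3693 + (4 + 9))/(289 + (3 - 48)) = (-3693 + 13)/(289 - 45) = -3680/244 = -3680*1/244 = -920/61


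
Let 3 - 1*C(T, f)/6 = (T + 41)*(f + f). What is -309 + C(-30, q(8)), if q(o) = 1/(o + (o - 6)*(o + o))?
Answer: -2943/10 ≈ -294.30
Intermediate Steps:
q(o) = 1/(o + 2*o*(-6 + o)) (q(o) = 1/(o + (-6 + o)*(2*o)) = 1/(o + 2*o*(-6 + o)))
C(T, f) = 18 - 12*f*(41 + T) (C(T, f) = 18 - 6*(T + 41)*(f + f) = 18 - 6*(41 + T)*2*f = 18 - 12*f*(41 + T))
-309 + C(-30, q(8)) = -309 + (18 - 492/(8*(-11 + 2*8)) - 12*(-30)*1/(8*(-11 + 2*8))) = -309 + (18 - 123/(2*(-11 + 16)) - 12*(-30)*1/(8*(-11 + 16))) = -309 + (18 - 123/(2*5) - 12*(-30)*(⅛)/5) = -309 + (18 - 123/(2*5) - 12*(-30)*(⅛)*(⅕)) = -309 + (18 - 492*1/40 - 12*(-30)*1/40) = -309 + (18 - 123/10 + 9) = -309 + 147/10 = -2943/10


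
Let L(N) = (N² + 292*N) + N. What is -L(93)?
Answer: -35898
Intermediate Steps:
L(N) = N² + 293*N
-L(93) = -93*(293 + 93) = -93*386 = -1*35898 = -35898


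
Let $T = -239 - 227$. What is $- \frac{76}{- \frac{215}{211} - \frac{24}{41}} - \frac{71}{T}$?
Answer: $\frac{307369225}{6467614} \approx 47.524$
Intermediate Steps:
$T = -466$
$- \frac{76}{- \frac{215}{211} - \frac{24}{41}} - \frac{71}{T} = - \frac{76}{- \frac{215}{211} - \frac{24}{41}} - \frac{71}{-466} = - \frac{76}{\left(-215\right) \frac{1}{211} - \frac{24}{41}} - - \frac{71}{466} = - \frac{76}{- \frac{215}{211} - \frac{24}{41}} + \frac{71}{466} = - \frac{76}{- \frac{13879}{8651}} + \frac{71}{466} = \left(-76\right) \left(- \frac{8651}{13879}\right) + \frac{71}{466} = \frac{657476}{13879} + \frac{71}{466} = \frac{307369225}{6467614}$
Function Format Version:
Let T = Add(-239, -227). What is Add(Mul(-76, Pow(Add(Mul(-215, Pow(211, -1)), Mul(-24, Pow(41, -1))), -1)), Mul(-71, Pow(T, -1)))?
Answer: Rational(307369225, 6467614) ≈ 47.524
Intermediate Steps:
T = -466
Add(Mul(-76, Pow(Add(Mul(-215, Pow(211, -1)), Mul(-24, Pow(41, -1))), -1)), Mul(-71, Pow(T, -1))) = Add(Mul(-76, Pow(Add(Mul(-215, Pow(211, -1)), Mul(-24, Pow(41, -1))), -1)), Mul(-71, Pow(-466, -1))) = Add(Mul(-76, Pow(Add(Mul(-215, Rational(1, 211)), Mul(-24, Rational(1, 41))), -1)), Mul(-71, Rational(-1, 466))) = Add(Mul(-76, Pow(Add(Rational(-215, 211), Rational(-24, 41)), -1)), Rational(71, 466)) = Add(Mul(-76, Pow(Rational(-13879, 8651), -1)), Rational(71, 466)) = Add(Mul(-76, Rational(-8651, 13879)), Rational(71, 466)) = Add(Rational(657476, 13879), Rational(71, 466)) = Rational(307369225, 6467614)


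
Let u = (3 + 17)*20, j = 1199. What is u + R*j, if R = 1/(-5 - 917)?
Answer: 367601/922 ≈ 398.70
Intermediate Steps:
u = 400 (u = 20*20 = 400)
R = -1/922 (R = 1/(-922) = -1/922 ≈ -0.0010846)
u + R*j = 400 - 1/922*1199 = 400 - 1199/922 = 367601/922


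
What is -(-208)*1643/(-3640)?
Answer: -3286/35 ≈ -93.886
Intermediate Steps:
-(-208)*1643/(-3640) = -(-208)*1643*(-1/3640) = -(-208)*(-1643)/3640 = -1*3286/35 = -3286/35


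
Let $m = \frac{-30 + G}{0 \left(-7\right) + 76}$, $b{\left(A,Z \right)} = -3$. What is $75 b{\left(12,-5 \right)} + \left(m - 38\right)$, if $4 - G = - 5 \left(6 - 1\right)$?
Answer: $- \frac{19989}{76} \approx -263.01$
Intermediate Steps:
$G = 29$ ($G = 4 - - 5 \left(6 - 1\right) = 4 - \left(-5\right) 5 = 4 - -25 = 4 + 25 = 29$)
$m = - \frac{1}{76}$ ($m = \frac{-30 + 29}{0 \left(-7\right) + 76} = - \frac{1}{0 + 76} = - \frac{1}{76} \approx -0.013158$)
$75 b{\left(12,-5 \right)} + \left(m - 38\right) = 75 \left(-3\right) - \frac{2889}{76} = -225 - \frac{2889}{76} = - \frac{19989}{76}$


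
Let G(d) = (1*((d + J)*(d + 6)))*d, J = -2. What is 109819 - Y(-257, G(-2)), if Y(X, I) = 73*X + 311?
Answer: 128269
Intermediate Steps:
G(d) = d*(-2 + d)*(6 + d) (G(d) = (1*((d - 2)*(d + 6)))*d = (1*((-2 + d)*(6 + d)))*d = ((-2 + d)*(6 + d))*d = d*(-2 + d)*(6 + d))
Y(X, I) = 311 + 73*X
109819 - Y(-257, G(-2)) = 109819 - (311 + 73*(-257)) = 109819 - (311 - 18761) = 109819 - 1*(-18450) = 109819 + 18450 = 128269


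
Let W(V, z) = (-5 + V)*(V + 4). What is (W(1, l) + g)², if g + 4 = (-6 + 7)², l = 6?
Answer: 529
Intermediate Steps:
g = -3 (g = -4 + (-6 + 7)² = -4 + 1² = -4 + 1 = -3)
W(V, z) = (-5 + V)*(4 + V)
(W(1, l) + g)² = ((-20 + 1² - 1*1) - 3)² = ((-20 + 1 - 1) - 3)² = (-20 - 3)² = (-23)² = 529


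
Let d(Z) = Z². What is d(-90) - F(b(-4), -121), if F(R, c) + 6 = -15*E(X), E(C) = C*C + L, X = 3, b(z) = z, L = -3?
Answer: 8196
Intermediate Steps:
E(C) = -3 + C² (E(C) = C*C - 3 = C² - 3 = -3 + C²)
F(R, c) = -96 (F(R, c) = -6 - 15*(-3 + 3²) = -6 - 15*(-3 + 9) = -6 - 15*6 = -6 - 90 = -96)
d(-90) - F(b(-4), -121) = (-90)² - 1*(-96) = 8100 + 96 = 8196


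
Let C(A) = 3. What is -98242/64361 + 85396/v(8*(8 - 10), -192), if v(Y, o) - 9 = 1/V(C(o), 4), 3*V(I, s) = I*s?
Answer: 594082510/64361 ≈ 9230.5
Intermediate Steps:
V(I, s) = I*s/3 (V(I, s) = (I*s)/3 = I*s/3)
v(Y, o) = 37/4 (v(Y, o) = 9 + 1/((⅓)*3*4) = 9 + 1/4 = 9 + ¼ = 37/4)
-98242/64361 + 85396/v(8*(8 - 10), -192) = -98242/64361 + 85396/(37/4) = -98242*1/64361 + 85396*(4/37) = -98242/64361 + 9232 = 594082510/64361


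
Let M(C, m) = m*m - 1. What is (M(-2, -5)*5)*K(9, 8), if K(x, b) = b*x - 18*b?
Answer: -8640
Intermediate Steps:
M(C, m) = -1 + m² (M(C, m) = m² - 1 = -1 + m²)
K(x, b) = -18*b + b*x
(M(-2, -5)*5)*K(9, 8) = ((-1 + (-5)²)*5)*(8*(-18 + 9)) = ((-1 + 25)*5)*(8*(-9)) = (24*5)*(-72) = 120*(-72) = -8640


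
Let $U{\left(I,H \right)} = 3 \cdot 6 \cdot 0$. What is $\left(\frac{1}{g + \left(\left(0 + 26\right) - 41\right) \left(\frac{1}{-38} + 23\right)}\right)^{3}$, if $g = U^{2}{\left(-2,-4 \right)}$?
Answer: $- \frac{54872}{2245517832375} \approx -2.4436 \cdot 10^{-8}$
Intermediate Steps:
$U{\left(I,H \right)} = 0$ ($U{\left(I,H \right)} = 18 \cdot 0 = 0$)
$g = 0$ ($g = 0^{2} = 0$)
$\left(\frac{1}{g + \left(\left(0 + 26\right) - 41\right) \left(\frac{1}{-38} + 23\right)}\right)^{3} = \left(\frac{1}{0 + \left(\left(0 + 26\right) - 41\right) \left(\frac{1}{-38} + 23\right)}\right)^{3} = \left(\frac{1}{0 + \left(26 - 41\right) \left(- \frac{1}{38} + 23\right)}\right)^{3} = \left(\frac{1}{0 - \frac{13095}{38}}\right)^{3} = \left(\frac{1}{- \frac{13095}{38}}\right)^{3} = \left(- \frac{38}{13095}\right)^{3} = - \frac{54872}{2245517832375}$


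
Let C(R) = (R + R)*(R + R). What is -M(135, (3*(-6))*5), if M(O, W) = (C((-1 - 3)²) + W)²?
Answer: -872356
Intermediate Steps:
C(R) = 4*R² (C(R) = (2*R)*(2*R) = 4*R²)
M(O, W) = (1024 + W)² (M(O, W) = (4*((-1 - 3)²)² + W)² = (4*((-4)²)² + W)² = (4*16² + W)² = (4*256 + W)² = (1024 + W)²)
-M(135, (3*(-6))*5) = -(1024 + (3*(-6))*5)² = -(1024 - 18*5)² = -(1024 - 90)² = -1*934² = -1*872356 = -872356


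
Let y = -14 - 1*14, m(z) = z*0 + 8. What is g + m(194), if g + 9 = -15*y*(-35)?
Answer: -14701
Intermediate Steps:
m(z) = 8 (m(z) = 0 + 8 = 8)
y = -28 (y = -14 - 14 = -28)
g = -14709 (g = -9 - 15*(-28)*(-35) = -9 + 420*(-35) = -9 - 14700 = -14709)
g + m(194) = -14709 + 8 = -14701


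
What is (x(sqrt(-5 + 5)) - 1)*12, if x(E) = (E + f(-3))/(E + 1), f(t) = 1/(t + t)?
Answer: -14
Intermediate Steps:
f(t) = 1/(2*t)
x(E) = (-1/6 + E)/(1 + E) (x(E) = (E + (1/2)/(-3))/(E + 1) = (E + (1/2)*(-1/3))/(1 + E) = (E - 1/6)/(1 + E) = (-1/6 + E)/(1 + E))
(x(sqrt(-5 + 5)) - 1)*12 = ((-1/6 + sqrt(-5 + 5))/(1 + sqrt(-5 + 5)) - 1)*12 = ((-1/6 + sqrt(0))/(1 + sqrt(0)) - 1)*12 = ((-1/6 + 0)/(1 + 0) - 1)*12 = (-1/6/1 - 1)*12 = (1*(-1/6) - 1)*12 = (-1/6 - 1)*12 = -7/6*12 = -14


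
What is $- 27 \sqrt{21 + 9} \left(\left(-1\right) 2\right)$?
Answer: $54 \sqrt{30} \approx 295.77$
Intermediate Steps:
$- 27 \sqrt{21 + 9} \left(\left(-1\right) 2\right) = - 27 \sqrt{30} \left(-2\right) = - 27 \left(- 2 \sqrt{30}\right) = 54 \sqrt{30}$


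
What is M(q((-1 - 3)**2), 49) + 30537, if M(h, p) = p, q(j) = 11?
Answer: 30586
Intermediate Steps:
M(q((-1 - 3)**2), 49) + 30537 = 49 + 30537 = 30586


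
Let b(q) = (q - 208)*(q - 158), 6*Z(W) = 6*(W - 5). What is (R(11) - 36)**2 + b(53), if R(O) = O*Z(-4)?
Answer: 34500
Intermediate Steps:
Z(W) = -5 + W (Z(W) = (6*(W - 5))/6 = (6*(-5 + W))/6 = (-30 + 6*W)/6 = -5 + W)
R(O) = -9*O (R(O) = O*(-5 - 4) = O*(-9) = -9*O)
b(q) = (-208 + q)*(-158 + q)
(R(11) - 36)**2 + b(53) = (-9*11 - 36)**2 + (32864 + 53**2 - 366*53) = (-99 - 36)**2 + (32864 + 2809 - 19398) = (-135)**2 + 16275 = 18225 + 16275 = 34500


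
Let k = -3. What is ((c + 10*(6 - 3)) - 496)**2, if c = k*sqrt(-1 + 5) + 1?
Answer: 221841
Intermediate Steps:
c = -5 (c = -3*sqrt(-1 + 5) + 1 = -3*sqrt(4) + 1 = -3*2 + 1 = -6 + 1 = -5)
((c + 10*(6 - 3)) - 496)**2 = ((-5 + 10*(6 - 3)) - 496)**2 = ((-5 + 10*3) - 496)**2 = ((-5 + 30) - 496)**2 = (25 - 496)**2 = (-471)**2 = 221841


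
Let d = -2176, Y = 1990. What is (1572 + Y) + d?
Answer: 1386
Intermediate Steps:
(1572 + Y) + d = (1572 + 1990) - 2176 = 3562 - 2176 = 1386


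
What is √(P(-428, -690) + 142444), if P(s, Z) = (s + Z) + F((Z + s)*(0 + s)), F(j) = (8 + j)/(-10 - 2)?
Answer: 5*√4058 ≈ 318.51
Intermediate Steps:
F(j) = -⅔ - j/12 (F(j) = (8 + j)/(-12) = (8 + j)*(-1/12) = -⅔ - j/12)
P(s, Z) = -⅔ + Z + s - s*(Z + s)/12 (P(s, Z) = (s + Z) + (-⅔ - (Z + s)*(0 + s)/12) = (Z + s) + (-⅔ - (Z + s)*s/12) = (Z + s) + (-⅔ - s*(Z + s)/12) = -⅔ + Z + s - s*(Z + s)/12)
√(P(-428, -690) + 142444) = √((-⅔ - 690 - 428 - 1/12*(-428)*(-690 - 428)) + 142444) = √((-⅔ - 690 - 428 - 1/12*(-428)*(-1118)) + 142444) = √((-⅔ - 690 - 428 - 119626/3) + 142444) = √(-40994 + 142444) = √101450 = 5*√4058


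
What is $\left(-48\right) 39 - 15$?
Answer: $-1887$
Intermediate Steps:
$\left(-48\right) 39 - 15 = -1872 - 15 = -1887$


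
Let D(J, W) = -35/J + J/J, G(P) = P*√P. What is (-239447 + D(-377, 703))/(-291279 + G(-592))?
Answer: 26294077775853/32064200809433 - 213761981376*I*√37/32064200809433 ≈ 0.82004 - 0.040552*I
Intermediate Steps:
G(P) = P^(3/2)
D(J, W) = 1 - 35/J (D(J, W) = -35/J + 1 = 1 - 35/J)
(-239447 + D(-377, 703))/(-291279 + G(-592)) = (-239447 + (-35 - 377)/(-377))/(-291279 + (-592)^(3/2)) = (-239447 - 1/377*(-412))/(-291279 - 2368*I*√37) = (-239447 + 412/377)/(-291279 - 2368*I*√37) = -90271107/(377*(-291279 - 2368*I*√37))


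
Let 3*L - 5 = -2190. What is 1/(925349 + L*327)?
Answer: 1/687184 ≈ 1.4552e-6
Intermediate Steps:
L = -2185/3 (L = 5/3 + (⅓)*(-2190) = 5/3 - 730 = -2185/3 ≈ -728.33)
1/(925349 + L*327) = 1/(925349 - 2185/3*327) = 1/(925349 - 238165) = 1/687184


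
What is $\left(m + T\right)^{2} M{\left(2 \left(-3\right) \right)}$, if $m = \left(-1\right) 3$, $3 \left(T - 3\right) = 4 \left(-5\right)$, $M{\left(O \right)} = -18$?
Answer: $-800$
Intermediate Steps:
$T = - \frac{11}{3}$ ($T = 3 + \frac{4 \left(-5\right)}{3} = 3 + \frac{1}{3} \left(-20\right) = 3 - \frac{20}{3} = - \frac{11}{3} \approx -3.6667$)
$m = -3$
$\left(m + T\right)^{2} M{\left(2 \left(-3\right) \right)} = \left(-3 - \frac{11}{3}\right)^{2} \left(-18\right) = \left(- \frac{20}{3}\right)^{2} \left(-18\right) = \frac{400}{9} \left(-18\right) = -800$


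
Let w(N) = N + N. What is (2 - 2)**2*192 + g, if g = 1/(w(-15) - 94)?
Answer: -1/124 ≈ -0.0080645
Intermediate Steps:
w(N) = 2*N
g = -1/124 (g = 1/(2*(-15) - 94) = 1/(-30 - 94) = 1/(-124) = -1/124 ≈ -0.0080645)
(2 - 2)**2*192 + g = (2 - 2)**2*192 - 1/124 = 0**2*192 - 1/124 = 0*192 - 1/124 = 0 - 1/124 = -1/124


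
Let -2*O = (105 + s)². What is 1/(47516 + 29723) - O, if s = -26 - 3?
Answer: 223066233/77239 ≈ 2888.0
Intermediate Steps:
s = -29
O = -2888 (O = -(105 - 29)²/2 = -½*76² = -½*5776 = -2888)
1/(47516 + 29723) - O = 1/(47516 + 29723) - 1*(-2888) = 1/77239 + 2888 = 223066233/77239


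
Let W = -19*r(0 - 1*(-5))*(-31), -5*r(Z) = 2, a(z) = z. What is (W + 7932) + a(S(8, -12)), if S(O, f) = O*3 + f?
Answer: 38542/5 ≈ 7708.4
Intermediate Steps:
S(O, f) = f + 3*O (S(O, f) = 3*O + f = f + 3*O)
r(Z) = -2/5 (r(Z) = -1/5*2 = -2/5)
W = -1178/5 (W = -19*(-2/5)*(-31) = (38/5)*(-31) = -1178/5 ≈ -235.60)
(W + 7932) + a(S(8, -12)) = (-1178/5 + 7932) + (-12 + 3*8) = 38482/5 + (-12 + 24) = 38482/5 + 12 = 38542/5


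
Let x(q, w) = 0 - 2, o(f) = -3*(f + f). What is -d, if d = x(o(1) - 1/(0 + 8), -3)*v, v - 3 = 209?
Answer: 424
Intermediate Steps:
o(f) = -6*f
v = 212 (v = 3 + 209 = 212)
x(q, w) = -2
d = -424 (d = -2*212 = -424)
-d = -1*(-424) = 424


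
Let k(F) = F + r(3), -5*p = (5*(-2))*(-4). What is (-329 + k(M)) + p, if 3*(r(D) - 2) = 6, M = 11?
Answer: -322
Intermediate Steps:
p = -8 (p = -5*(-2)*(-4)/5 = -(-2)*(-4) = -1/5*40 = -8)
r(D) = 4 (r(D) = 2 + (1/3)*6 = 2 + 2 = 4)
k(F) = 4 + F (k(F) = F + 4 = 4 + F)
(-329 + k(M)) + p = (-329 + (4 + 11)) - 8 = (-329 + 15) - 8 = -314 - 8 = -322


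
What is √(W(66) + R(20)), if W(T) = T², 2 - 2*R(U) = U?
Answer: 3*√483 ≈ 65.932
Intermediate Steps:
R(U) = 1 - U/2
√(W(66) + R(20)) = √(66² + (1 - ½*20)) = √(4356 + (1 - 10)) = √(4356 - 9) = √4347 = 3*√483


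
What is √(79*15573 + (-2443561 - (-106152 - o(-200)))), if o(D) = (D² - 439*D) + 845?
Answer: I*√978497 ≈ 989.19*I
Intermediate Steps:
o(D) = 845 + D² - 439*D
√(79*15573 + (-2443561 - (-106152 - o(-200)))) = √(79*15573 + (-2443561 - (-106152 - (845 + (-200)² - 439*(-200))))) = √(1230267 + (-2443561 - (-106152 - (845 + 40000 + 87800)))) = √(1230267 + (-2443561 - (-106152 - 1*128645))) = √(1230267 + (-2443561 - (-106152 - 128645))) = √(1230267 + (-2443561 - 1*(-234797))) = √(1230267 + (-2443561 + 234797)) = √(1230267 - 2208764) = √(-978497) = I*√978497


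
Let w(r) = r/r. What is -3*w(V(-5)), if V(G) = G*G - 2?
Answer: -3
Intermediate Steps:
V(G) = -2 + G² (V(G) = G² - 2 = -2 + G²)
w(r) = 1
-3*w(V(-5)) = -3*1 = -3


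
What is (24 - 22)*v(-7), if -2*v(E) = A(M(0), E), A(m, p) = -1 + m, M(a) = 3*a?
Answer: 1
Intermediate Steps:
v(E) = 1/2 (v(E) = -(-1 + 3*0)/2 = -(-1 + 0)/2 = -1/2*(-1) = 1/2)
(24 - 22)*v(-7) = (24 - 22)*(1/2) = 2*(1/2) = 1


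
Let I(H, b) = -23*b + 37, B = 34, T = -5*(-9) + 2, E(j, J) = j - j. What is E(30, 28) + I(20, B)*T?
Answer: -35015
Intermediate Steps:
E(j, J) = 0
T = 47 (T = 45 + 2 = 47)
I(H, b) = 37 - 23*b
E(30, 28) + I(20, B)*T = 0 + (37 - 23*34)*47 = 0 + (37 - 782)*47 = 0 - 745*47 = 0 - 35015 = -35015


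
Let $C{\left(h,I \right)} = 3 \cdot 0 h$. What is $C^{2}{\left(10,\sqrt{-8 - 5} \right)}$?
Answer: $0$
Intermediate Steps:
$C{\left(h,I \right)} = 0$ ($C{\left(h,I \right)} = 0 h = 0$)
$C^{2}{\left(10,\sqrt{-8 - 5} \right)} = 0^{2} = 0$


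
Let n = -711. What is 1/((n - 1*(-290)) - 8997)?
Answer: -1/9418 ≈ -0.00010618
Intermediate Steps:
1/((n - 1*(-290)) - 8997) = 1/((-711 - 1*(-290)) - 8997) = 1/((-711 + 290) - 8997) = 1/(-421 - 8997) = 1/(-9418) = -1/9418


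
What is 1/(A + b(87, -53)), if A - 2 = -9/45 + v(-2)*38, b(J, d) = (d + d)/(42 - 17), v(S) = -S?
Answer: 25/1839 ≈ 0.013594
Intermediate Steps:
b(J, d) = 2*d/25 (b(J, d) = (2*d)/25 = (2*d)*(1/25) = 2*d/25)
A = 389/5 (A = 2 + (-9/45 - 1*(-2)*38) = 2 + (-9*1/45 + 2*38) = 2 + (-⅕ + 76) = 2 + 379/5 = 389/5 ≈ 77.800)
1/(A + b(87, -53)) = 1/(389/5 + (2/25)*(-53)) = 1/(389/5 - 106/25) = 1/(1839/25) = 25/1839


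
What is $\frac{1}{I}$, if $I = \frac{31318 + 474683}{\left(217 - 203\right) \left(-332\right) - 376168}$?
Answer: $- \frac{380816}{506001} \approx -0.7526$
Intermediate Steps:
$I = - \frac{506001}{380816}$ ($I = \frac{506001}{14 \left(-332\right) - 376168} = \frac{506001}{-4648 - 376168} = \frac{506001}{-380816} = 506001 \left(- \frac{1}{380816}\right) = - \frac{506001}{380816} \approx -1.3287$)
$\frac{1}{I} = \frac{1}{- \frac{506001}{380816}} = - \frac{380816}{506001}$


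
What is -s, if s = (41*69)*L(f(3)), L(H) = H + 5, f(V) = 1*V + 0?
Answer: -22632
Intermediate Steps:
f(V) = V (f(V) = V + 0 = V)
L(H) = 5 + H
s = 22632 (s = (41*69)*(5 + 3) = 2829*8 = 22632)
-s = -1*22632 = -22632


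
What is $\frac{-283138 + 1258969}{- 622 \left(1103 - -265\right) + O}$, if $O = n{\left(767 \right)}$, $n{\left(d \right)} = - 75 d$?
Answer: $- \frac{325277}{302807} \approx -1.0742$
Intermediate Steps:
$O = -57525$ ($O = \left(-75\right) 767 = -57525$)
$\frac{-283138 + 1258969}{- 622 \left(1103 - -265\right) + O} = \frac{-283138 + 1258969}{- 622 \left(1103 - -265\right) - 57525} = \frac{975831}{- 622 \left(1103 + 265\right) - 57525} = \frac{975831}{\left(-622\right) 1368 - 57525} = \frac{975831}{-850896 - 57525} = \frac{975831}{-908421} = 975831 \left(- \frac{1}{908421}\right) = - \frac{325277}{302807}$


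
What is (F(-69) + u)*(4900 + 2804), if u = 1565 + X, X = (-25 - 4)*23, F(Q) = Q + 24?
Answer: 6571512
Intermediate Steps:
F(Q) = 24 + Q
X = -667 (X = -29*23 = -667)
u = 898 (u = 1565 - 667 = 898)
(F(-69) + u)*(4900 + 2804) = ((24 - 69) + 898)*(4900 + 2804) = (-45 + 898)*7704 = 853*7704 = 6571512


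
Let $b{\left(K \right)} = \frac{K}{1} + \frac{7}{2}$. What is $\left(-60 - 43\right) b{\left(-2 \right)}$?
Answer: $- \frac{309}{2} \approx -154.5$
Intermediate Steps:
$b{\left(K \right)} = \frac{7}{2} + K$ ($b{\left(K \right)} = K 1 + 7 \cdot \frac{1}{2} = K + \frac{7}{2} = \frac{7}{2} + K$)
$\left(-60 - 43\right) b{\left(-2 \right)} = \left(-60 - 43\right) \left(\frac{7}{2} - 2\right) = \left(-103\right) \frac{3}{2} = - \frac{309}{2}$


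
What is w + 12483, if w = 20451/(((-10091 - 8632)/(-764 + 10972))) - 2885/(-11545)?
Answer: 19210941360/14410469 ≈ 1333.1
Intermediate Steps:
w = -160674943167/14410469 (w = 20451/((-18723/10208)) - 2885*(-1/11545) = 20451/((-18723*1/10208)) + 577/2309 = 20451/(-18723/10208) + 577/2309 = 20451*(-10208/18723) + 577/2309 = -69587936/6241 + 577/2309 = -160674943167/14410469 ≈ -11150.)
w + 12483 = -160674943167/14410469 + 12483 = 19210941360/14410469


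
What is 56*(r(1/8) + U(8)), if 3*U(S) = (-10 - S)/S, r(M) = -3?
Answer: -210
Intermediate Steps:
U(S) = (-10 - S)/(3*S) (U(S) = ((-10 - S)/S)/3 = (-10 - S)/(3*S))
56*(r(1/8) + U(8)) = 56*(-3 + (1/3)*(-10 - 1*8)/8) = 56*(-3 + (1/3)*(1/8)*(-10 - 8)) = 56*(-3 + (1/3)*(1/8)*(-18)) = 56*(-3 - 3/4) = 56*(-15/4) = -210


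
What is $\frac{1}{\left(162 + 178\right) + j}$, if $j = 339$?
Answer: $\frac{1}{679} \approx 0.0014728$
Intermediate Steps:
$\frac{1}{\left(162 + 178\right) + j} = \frac{1}{\left(162 + 178\right) + 339} = \frac{1}{340 + 339} = \frac{1}{679}$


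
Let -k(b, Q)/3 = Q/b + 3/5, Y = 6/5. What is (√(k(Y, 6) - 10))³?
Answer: -134*I*√670/25 ≈ -138.74*I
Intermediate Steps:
Y = 6/5 (Y = 6*(⅕) = 6/5 ≈ 1.2000)
k(b, Q) = -9/5 - 3*Q/b (k(b, Q) = -3*(Q/b + 3/5) = -3*(Q/b + 3*(⅕)) = -3*(Q/b + ⅗) = -3*(⅗ + Q/b) = -9/5 - 3*Q/b)
(√(k(Y, 6) - 10))³ = (√((-9/5 - 3*6/6/5) - 10))³ = (√((-9/5 - 3*6*⅚) - 10))³ = (√((-9/5 - 15) - 10))³ = (√(-84/5 - 10))³ = (√(-134/5))³ = (I*√670/5)³ = -134*I*√670/25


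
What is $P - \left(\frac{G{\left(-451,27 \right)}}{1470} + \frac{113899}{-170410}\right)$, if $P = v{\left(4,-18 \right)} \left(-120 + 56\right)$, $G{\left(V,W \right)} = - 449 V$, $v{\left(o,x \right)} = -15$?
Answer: $\frac{10307108447}{12525135} \approx 822.91$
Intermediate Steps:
$P = 960$ ($P = - 15 \left(-120 + 56\right) = \left(-15\right) \left(-64\right) = 960$)
$P - \left(\frac{G{\left(-451,27 \right)}}{1470} + \frac{113899}{-170410}\right) = 960 - \left(\frac{\left(-449\right) \left(-451\right)}{1470} + \frac{113899}{-170410}\right) = 960 - \left(202499 \cdot \frac{1}{1470} + 113899 \left(- \frac{1}{170410}\right)\right) = 960 - \left(\frac{202499}{1470} - \frac{113899}{170410}\right) = 960 - \frac{1717021153}{12525135} = \frac{10307108447}{12525135}$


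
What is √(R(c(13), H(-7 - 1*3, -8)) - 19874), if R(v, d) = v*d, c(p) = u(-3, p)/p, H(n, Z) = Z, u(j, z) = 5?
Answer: I*√3359226/13 ≈ 140.99*I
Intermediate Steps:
c(p) = 5/p
R(v, d) = d*v
√(R(c(13), H(-7 - 1*3, -8)) - 19874) = √(-40/13 - 19874) = √(-258402/13) = I*√3359226/13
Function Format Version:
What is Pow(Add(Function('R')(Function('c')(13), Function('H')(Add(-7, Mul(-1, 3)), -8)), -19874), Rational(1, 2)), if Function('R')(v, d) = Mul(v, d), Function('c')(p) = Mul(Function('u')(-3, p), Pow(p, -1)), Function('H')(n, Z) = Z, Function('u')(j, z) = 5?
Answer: Mul(Rational(1, 13), I, Pow(3359226, Rational(1, 2))) ≈ Mul(140.99, I)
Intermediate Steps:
Function('c')(p) = Mul(5, Pow(p, -1))
Function('R')(v, d) = Mul(d, v)
Pow(Add(Function('R')(Function('c')(13), Function('H')(Add(-7, Mul(-1, 3)), -8)), -19874), Rational(1, 2)) = Pow(Add(Mul(-8, Mul(5, Pow(13, -1))), -19874), Rational(1, 2)) = Pow(Add(Mul(-8, Mul(5, Rational(1, 13))), -19874), Rational(1, 2)) = Pow(Add(Mul(-8, Rational(5, 13)), -19874), Rational(1, 2)) = Pow(Add(Rational(-40, 13), -19874), Rational(1, 2)) = Pow(Rational(-258402, 13), Rational(1, 2)) = Mul(Rational(1, 13), I, Pow(3359226, Rational(1, 2)))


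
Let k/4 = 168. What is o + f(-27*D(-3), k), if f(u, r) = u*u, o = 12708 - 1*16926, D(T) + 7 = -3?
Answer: 68682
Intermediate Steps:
D(T) = -10 (D(T) = -7 - 3 = -10)
k = 672 (k = 4*168 = 672)
o = -4218 (o = 12708 - 16926 = -4218)
f(u, r) = u²
o + f(-27*D(-3), k) = -4218 + (-27*(-10))² = -4218 + 270² = -4218 + 72900 = 68682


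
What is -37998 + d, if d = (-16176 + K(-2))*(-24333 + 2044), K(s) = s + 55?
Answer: 359327549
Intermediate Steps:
K(s) = 55 + s
d = 359365547 (d = (-16176 + (55 - 2))*(-24333 + 2044) = (-16176 + 53)*(-22289) = -16123*(-22289) = 359365547)
-37998 + d = -37998 + 359365547 = 359327549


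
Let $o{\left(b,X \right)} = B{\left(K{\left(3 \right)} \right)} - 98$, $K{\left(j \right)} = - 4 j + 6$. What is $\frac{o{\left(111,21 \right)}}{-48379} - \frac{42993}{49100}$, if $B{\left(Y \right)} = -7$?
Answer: $- \frac{2074802847}{2375408900} \approx -0.87345$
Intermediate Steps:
$K{\left(j \right)} = 6 - 4 j$
$o{\left(b,X \right)} = -105$ ($o{\left(b,X \right)} = -7 - 98 = -105$)
$\frac{o{\left(111,21 \right)}}{-48379} - \frac{42993}{49100} = - \frac{105}{-48379} - \frac{42993}{49100} = \left(-105\right) \left(- \frac{1}{48379}\right) - \frac{42993}{49100} = \frac{105}{48379} - \frac{42993}{49100} = - \frac{2074802847}{2375408900}$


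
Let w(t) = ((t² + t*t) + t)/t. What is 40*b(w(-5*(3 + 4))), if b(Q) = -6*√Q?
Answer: -240*I*√69 ≈ -1993.6*I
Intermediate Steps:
w(t) = (t + 2*t²)/t (w(t) = ((t² + t²) + t)/t = (2*t² + t)/t = (t + 2*t²)/t)
40*b(w(-5*(3 + 4))) = 40*(-6*√(1 + 2*(-5*(3 + 4)))) = 40*(-6*√(1 + 2*(-5*7))) = 40*(-6*√(1 + 2*(-35))) = 40*(-6*√(1 - 70)) = 40*(-6*I*√69) = -240*I*√69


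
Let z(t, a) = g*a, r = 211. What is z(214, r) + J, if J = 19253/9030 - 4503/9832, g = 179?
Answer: 1676696124823/44391480 ≈ 37771.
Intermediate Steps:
z(t, a) = 179*a
J = 74316703/44391480 (J = 19253*(1/9030) - 4503*1/9832 = 19253/9030 - 4503/9832 = 74316703/44391480 ≈ 1.6741)
z(214, r) + J = 179*211 + 74316703/44391480 = 37769 + 74316703/44391480 = 1676696124823/44391480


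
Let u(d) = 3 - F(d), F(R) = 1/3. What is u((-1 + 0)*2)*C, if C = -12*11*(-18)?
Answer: 6336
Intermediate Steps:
F(R) = 1/3
u(d) = 8/3 (u(d) = 3 - 1*1/3 = 3 - 1/3 = 8/3)
C = 2376 (C = -132*(-18) = 2376)
u((-1 + 0)*2)*C = (8/3)*2376 = 6336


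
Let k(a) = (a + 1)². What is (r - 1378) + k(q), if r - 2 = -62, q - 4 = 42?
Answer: 771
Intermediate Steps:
q = 46 (q = 4 + 42 = 46)
r = -60 (r = 2 - 62 = -60)
k(a) = (1 + a)²
(r - 1378) + k(q) = (-60 - 1378) + (1 + 46)² = -1438 + 47² = -1438 + 2209 = 771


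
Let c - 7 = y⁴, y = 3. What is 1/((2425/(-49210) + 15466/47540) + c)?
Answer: 58486085/5162920414 ≈ 0.011328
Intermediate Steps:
c = 88 (c = 7 + 3⁴ = 7 + 81 = 88)
1/((2425/(-49210) + 15466/47540) + c) = 1/((2425/(-49210) + 15466/47540) + 88) = 1/((2425*(-1/49210) + 15466*(1/47540)) + 88) = 1/((-485/9842 + 7733/23770) + 88) = 1/(16144934/58486085 + 88) = 1/(5162920414/58486085) = 58486085/5162920414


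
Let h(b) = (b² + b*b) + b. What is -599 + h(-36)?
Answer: 1957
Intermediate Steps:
h(b) = b + 2*b² (h(b) = (b² + b²) + b = 2*b² + b = b + 2*b²)
-599 + h(-36) = -599 - 36*(1 + 2*(-36)) = -599 - 36*(1 - 72) = -599 - 36*(-71) = -599 + 2556 = 1957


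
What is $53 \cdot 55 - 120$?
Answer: $2795$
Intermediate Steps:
$53 \cdot 55 - 120 = 2915 - 120 = 2795$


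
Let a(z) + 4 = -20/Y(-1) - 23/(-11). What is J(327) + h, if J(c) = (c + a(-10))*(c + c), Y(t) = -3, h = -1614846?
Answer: -15376642/11 ≈ -1.3979e+6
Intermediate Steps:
a(z) = 157/33 (a(z) = -4 + (-20/(-3) - 23/(-11)) = -4 + (-20*(-⅓) - 23*(-1/11)) = -4 + (20/3 + 23/11) = -4 + 289/33 = 157/33)
J(c) = 2*c*(157/33 + c) (J(c) = (c + 157/33)*(c + c) = (157/33 + c)*(2*c) = 2*c*(157/33 + c))
J(327) + h = (2/33)*327*(157 + 33*327) - 1614846 = (2/33)*327*(157 + 10791) - 1614846 = (2/33)*327*10948 - 1614846 = 2386664/11 - 1614846 = -15376642/11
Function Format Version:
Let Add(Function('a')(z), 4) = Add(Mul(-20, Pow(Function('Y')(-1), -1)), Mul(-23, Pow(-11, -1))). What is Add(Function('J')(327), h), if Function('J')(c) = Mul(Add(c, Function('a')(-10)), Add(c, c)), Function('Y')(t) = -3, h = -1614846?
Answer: Rational(-15376642, 11) ≈ -1.3979e+6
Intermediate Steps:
Function('a')(z) = Rational(157, 33) (Function('a')(z) = Add(-4, Add(Mul(-20, Pow(-3, -1)), Mul(-23, Pow(-11, -1)))) = Add(-4, Add(Mul(-20, Rational(-1, 3)), Mul(-23, Rational(-1, 11)))) = Add(-4, Add(Rational(20, 3), Rational(23, 11))) = Add(-4, Rational(289, 33)) = Rational(157, 33))
Function('J')(c) = Mul(2, c, Add(Rational(157, 33), c)) (Function('J')(c) = Mul(Add(c, Rational(157, 33)), Add(c, c)) = Mul(Add(Rational(157, 33), c), Mul(2, c)) = Mul(2, c, Add(Rational(157, 33), c)))
Add(Function('J')(327), h) = Add(Mul(Rational(2, 33), 327, Add(157, Mul(33, 327))), -1614846) = Add(Mul(Rational(2, 33), 327, Add(157, 10791)), -1614846) = Add(Mul(Rational(2, 33), 327, 10948), -1614846) = Add(Rational(2386664, 11), -1614846) = Rational(-15376642, 11)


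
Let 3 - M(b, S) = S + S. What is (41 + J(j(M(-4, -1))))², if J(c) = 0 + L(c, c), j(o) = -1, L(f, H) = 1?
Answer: 1764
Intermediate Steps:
M(b, S) = 3 - 2*S (M(b, S) = 3 - (S + S) = 3 - 2*S)
J(c) = 1 (J(c) = 0 + 1 = 1)
(41 + J(j(M(-4, -1))))² = (41 + 1)² = 42² = 1764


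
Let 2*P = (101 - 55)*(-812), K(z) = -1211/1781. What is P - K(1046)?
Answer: -33260745/1781 ≈ -18675.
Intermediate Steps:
K(z) = -1211/1781 (K(z) = -1211*1/1781 = -1211/1781)
P = -18676 (P = ((101 - 55)*(-812))/2 = (46*(-812))/2 = (½)*(-37352) = -18676)
P - K(1046) = -18676 - 1*(-1211/1781) = -18676 + 1211/1781 = -33260745/1781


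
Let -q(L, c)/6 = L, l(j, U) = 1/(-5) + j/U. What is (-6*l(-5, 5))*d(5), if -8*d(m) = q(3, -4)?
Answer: 81/5 ≈ 16.200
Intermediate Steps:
l(j, U) = -1/5 + j/U (l(j, U) = 1*(-1/5) + j/U = -1/5 + j/U)
q(L, c) = -6*L
d(m) = 9/4 (d(m) = -(-3)*3/4 = -1/8*(-18) = 9/4)
(-6*l(-5, 5))*d(5) = -6*(-5 - 1/5*5)/5*(9/4) = -6*(-5 - 1)/5*(9/4) = -6*(-6)/5*(9/4) = -6*(-6/5)*(9/4) = (36/5)*(9/4) = 81/5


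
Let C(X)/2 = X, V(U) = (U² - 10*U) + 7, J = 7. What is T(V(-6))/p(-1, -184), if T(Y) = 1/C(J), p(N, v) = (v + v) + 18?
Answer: -1/4900 ≈ -0.00020408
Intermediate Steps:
V(U) = 7 + U² - 10*U
C(X) = 2*X
p(N, v) = 18 + 2*v (p(N, v) = 2*v + 18 = 18 + 2*v)
T(Y) = 1/14 (T(Y) = 1/(2*7) = 1/14)
T(V(-6))/p(-1, -184) = 1/(14*(18 + 2*(-184))) = 1/(14*(18 - 368)) = (1/14)/(-350) = (1/14)*(-1/350) = -1/4900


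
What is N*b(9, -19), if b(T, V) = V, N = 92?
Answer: -1748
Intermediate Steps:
N*b(9, -19) = 92*(-19) = -1748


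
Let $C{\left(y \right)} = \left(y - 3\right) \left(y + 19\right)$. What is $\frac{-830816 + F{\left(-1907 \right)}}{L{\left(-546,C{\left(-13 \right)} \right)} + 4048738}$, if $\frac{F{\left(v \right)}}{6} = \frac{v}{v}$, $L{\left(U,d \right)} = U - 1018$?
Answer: $- \frac{415405}{2023587} \approx -0.20528$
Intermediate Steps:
$C{\left(y \right)} = \left(-3 + y\right) \left(19 + y\right)$
$L{\left(U,d \right)} = -1018 + U$ ($L{\left(U,d \right)} = U - 1018 = -1018 + U$)
$F{\left(v \right)} = 6$ ($F{\left(v \right)} = 6 \frac{v}{v} = 6 \cdot 1 = 6$)
$\frac{-830816 + F{\left(-1907 \right)}}{L{\left(-546,C{\left(-13 \right)} \right)} + 4048738} = \frac{-830816 + 6}{\left(-1018 - 546\right) + 4048738} = - \frac{830810}{-1564 + 4048738} = - \frac{830810}{4047174} = \left(-830810\right) \frac{1}{4047174} = - \frac{415405}{2023587}$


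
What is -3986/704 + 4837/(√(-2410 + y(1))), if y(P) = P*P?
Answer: -1993/352 - 4837*I*√2409/2409 ≈ -5.6619 - 98.55*I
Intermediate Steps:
y(P) = P²
-3986/704 + 4837/(√(-2410 + y(1))) = -3986/704 + 4837/(√(-2410 + 1²)) = -3986*1/704 + 4837/(√(-2410 + 1)) = -1993/352 + 4837/(√(-2409)) = -1993/352 + 4837/((I*√2409)) = -1993/352 + 4837*(-I*√2409/2409) = -1993/352 - 4837*I*√2409/2409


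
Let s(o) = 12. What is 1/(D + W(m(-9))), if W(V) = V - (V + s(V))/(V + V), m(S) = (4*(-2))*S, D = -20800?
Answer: -12/248743 ≈ -4.8243e-5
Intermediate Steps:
m(S) = -8*S
W(V) = V - (12 + V)/(2*V) (W(V) = V - (V + 12)/(V + V) = V - (12 + V)/(2*V))
1/(D + W(m(-9))) = 1/(-20800 + (-½ - 8*(-9) - 6/((-8*(-9))))) = 1/(-20800 + (-½ + 72 - 6/72)) = 1/(-20800 + (-½ + 72 - 6*1/72)) = 1/(-20800 + (-½ + 72 - 1/12)) = 1/(-20800 + 857/12) = 1/(-248743/12) = -12/248743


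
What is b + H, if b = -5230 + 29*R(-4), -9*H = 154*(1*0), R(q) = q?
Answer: -5346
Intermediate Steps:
H = 0 (H = -154*1*0/9 = -154*0/9 = -1/9*0 = 0)
b = -5346 (b = -5230 + 29*(-4) = -5230 - 116 = -5346)
b + H = -5346 + 0 = -5346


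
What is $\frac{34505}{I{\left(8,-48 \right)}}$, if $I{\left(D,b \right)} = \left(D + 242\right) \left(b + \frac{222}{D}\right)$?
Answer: $- \frac{13802}{2025} \approx -6.8158$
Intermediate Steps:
$I{\left(D,b \right)} = \left(242 + D\right) \left(b + \frac{222}{D}\right)$
$\frac{34505}{I{\left(8,-48 \right)}} = \frac{34505}{222 + 242 \left(-48\right) + \frac{53724}{8} + 8 \left(-48\right)} = \frac{34505}{222 - 11616 + 53724 \cdot \frac{1}{8} - 384} = \frac{34505}{222 - 11616 + \frac{13431}{2} - 384} = \frac{34505}{- \frac{10125}{2}} = 34505 \left(- \frac{2}{10125}\right) = - \frac{13802}{2025}$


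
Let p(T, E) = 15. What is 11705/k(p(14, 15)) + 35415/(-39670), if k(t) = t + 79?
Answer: 23050417/186449 ≈ 123.63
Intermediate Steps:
k(t) = 79 + t
11705/k(p(14, 15)) + 35415/(-39670) = 11705/(79 + 15) + 35415/(-39670) = 11705/94 + 35415*(-1/39670) = 11705*(1/94) - 7083/7934 = 11705/94 - 7083/7934 = 23050417/186449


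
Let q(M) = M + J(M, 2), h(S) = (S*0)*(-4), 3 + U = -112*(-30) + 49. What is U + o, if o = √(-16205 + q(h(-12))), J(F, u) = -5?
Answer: 3406 + I*√16210 ≈ 3406.0 + 127.32*I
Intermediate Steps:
U = 3406 (U = -3 + (-112*(-30) + 49) = -3 + (3360 + 49) = -3 + 3409 = 3406)
h(S) = 0 (h(S) = 0*(-4) = 0)
q(M) = -5 + M (q(M) = M - 5 = -5 + M)
o = I*√16210 (o = √(-16205 + (-5 + 0)) = √(-16205 - 5) = √(-16210) = I*√16210 ≈ 127.32*I)
U + o = 3406 + I*√16210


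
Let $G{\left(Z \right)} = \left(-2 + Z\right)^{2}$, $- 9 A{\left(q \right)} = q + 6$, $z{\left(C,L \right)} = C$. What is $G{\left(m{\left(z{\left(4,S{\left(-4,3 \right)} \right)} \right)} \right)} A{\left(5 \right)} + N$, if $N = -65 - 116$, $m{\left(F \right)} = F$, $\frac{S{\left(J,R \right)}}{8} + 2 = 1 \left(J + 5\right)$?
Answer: $- \frac{1673}{9} \approx -185.89$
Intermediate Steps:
$S{\left(J,R \right)} = 24 + 8 J$ ($S{\left(J,R \right)} = -16 + 8 \cdot 1 \left(J + 5\right) = -16 + 8 \cdot 1 \left(5 + J\right) = -16 + 8 \left(5 + J\right) = -16 + \left(40 + 8 J\right) = 24 + 8 J$)
$N = -181$
$A{\left(q \right)} = - \frac{2}{3} - \frac{q}{9}$ ($A{\left(q \right)} = - \frac{q + 6}{9} = - \frac{6 + q}{9} = - \frac{2}{3} - \frac{q}{9}$)
$G{\left(m{\left(z{\left(4,S{\left(-4,3 \right)} \right)} \right)} \right)} A{\left(5 \right)} + N = \left(-2 + 4\right)^{2} \left(- \frac{2}{3} - \frac{5}{9}\right) - 181 = 2^{2} \left(- \frac{2}{3} - \frac{5}{9}\right) - 181 = 4 \left(- \frac{11}{9}\right) - 181 = - \frac{44}{9} - 181 = - \frac{1673}{9}$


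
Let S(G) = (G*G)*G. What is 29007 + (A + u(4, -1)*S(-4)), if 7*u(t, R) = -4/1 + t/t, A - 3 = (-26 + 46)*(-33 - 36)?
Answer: 193602/7 ≈ 27657.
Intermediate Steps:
A = -1377 (A = 3 + (-26 + 46)*(-33 - 36) = 3 + 20*(-69) = 3 - 1380 = -1377)
u(t, R) = -3/7 (u(t, R) = (-4/1 + t/t)/7 = (-4*1 + 1)/7 = (-4 + 1)/7 = (1/7)*(-3) = -3/7)
S(G) = G**3 (S(G) = G**2*G = G**3)
29007 + (A + u(4, -1)*S(-4)) = 29007 + (-1377 - 3/7*(-4)**3) = 29007 + (-1377 - 3/7*(-64)) = 29007 + (-1377 + 192/7) = 29007 - 9447/7 = 193602/7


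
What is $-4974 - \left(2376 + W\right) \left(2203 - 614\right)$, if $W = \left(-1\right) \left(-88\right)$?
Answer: $-3920270$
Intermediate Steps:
$W = 88$
$-4974 - \left(2376 + W\right) \left(2203 - 614\right) = -4974 - \left(2376 + 88\right) \left(2203 - 614\right) = -4974 - 2464 \cdot 1589 = -4974 - 3915296 = -3920270$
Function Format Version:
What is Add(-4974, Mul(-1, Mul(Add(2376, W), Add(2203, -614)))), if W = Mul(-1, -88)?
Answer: -3920270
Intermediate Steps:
W = 88
Add(-4974, Mul(-1, Mul(Add(2376, W), Add(2203, -614)))) = Add(-4974, Mul(-1, Mul(Add(2376, 88), Add(2203, -614)))) = Add(-4974, Mul(-1, Mul(2464, 1589))) = Add(-4974, Mul(-1, 3915296)) = Add(-4974, -3915296) = -3920270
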